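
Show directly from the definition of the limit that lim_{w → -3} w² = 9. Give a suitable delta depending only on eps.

Let eps > 0. We seek delta > 0 with 0 < |w + 3| < delta ⇒ |w² − 9| < eps.
Factor: w² − 9 = (w + 3)(w - 3), so |w² − 9| = |w + 3|·|w - 3|.
Restrict delta ≤ 1. Then |w + 3| < 1 gives |w| < 4, so by the triangle inequality |w - 3| ≤ 4 + 3 = 7.
Hence |w² − 9| ≤ 7|w + 3|, which is < eps once |w + 3| < eps/7.
Take delta = min(1, eps/7). If 0 < |w + 3| < delta then both bounds hold and |w² − 9| ≤ 7|w + 3| < 7·(eps/7) = eps.

delta = min(1, eps/7)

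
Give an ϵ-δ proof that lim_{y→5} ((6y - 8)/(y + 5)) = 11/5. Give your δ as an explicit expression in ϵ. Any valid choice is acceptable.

δ = min(5, (25/19)ϵ)

Fix ϵ > 0. We want δ > 0 with 0 < |y − 5| < δ ⇒ |(6y - 8)/(y + 5) − (11/5)| < ϵ.
Combining over a common denominator, (6y - 8)/(y + 5) − (11/5) = [(6y - 8)·10 − 22·(y + 5)] / [10·(y + 5)] = 38(y − 5) / (10(y + 5)).
So |(6y - 8)/(y + 5) − (11/5)| = 38|y − 5| / (10·|y + 5|).
Restrict δ ≤ 5. Then |y − 5| < 5 gives |y + 5| = |(y − 5) + 10| ≥ 10 − 5 = 5.
Hence |(6y - 8)/(y + 5) − (11/5)| < 38|y − 5|/(10·5) = (19/25)|y − 5|, which is < ϵ once |y − 5| < (25/19)ϵ.
Take δ = min(5, (25/19)ϵ). Then 0 < |y − 5| < δ forces both bounds, so |(6y - 8)/(y + 5) − (11/5)| < ϵ.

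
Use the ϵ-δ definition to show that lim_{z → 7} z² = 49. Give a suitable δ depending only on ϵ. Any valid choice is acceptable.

δ = min(1, ϵ/15)

Suppose ϵ > 0. We seek δ > 0 with 0 < |z − 7| < δ ⇒ |z² − 49| < ϵ.
Factor: z² − 49 = (z − 7)(z + 7), so |z² − 49| = |z − 7|·|z + 7|.
Impose δ ≤ 1 so that |z| < 8; then |z + 7| ≤ 15.
Hence |z² − 49| ≤ 15|z − 7|, which is < ϵ once |z − 7| < ϵ/15.
Take δ = min(1, ϵ/15). If 0 < |z − 7| < δ then both bounds hold and |z² − 49| ≤ 15|z − 7| < 15·(ϵ/15) = ϵ.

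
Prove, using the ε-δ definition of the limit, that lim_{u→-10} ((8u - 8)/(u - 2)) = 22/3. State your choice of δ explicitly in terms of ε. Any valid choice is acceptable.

Fix ε > 0. We want δ > 0 with 0 < |u + 10| < δ ⇒ |(8u - 8)/(u - 2) − (22/3)| < ε.
Combining over a common denominator, (8u - 8)/(u - 2) − (22/3) = [(8u - 8)·(-12) − (-88)·(u - 2)] / [(-12)·(u - 2)] = -8(u + 10) / ((-12)(u - 2)).
So |(8u - 8)/(u - 2) − (22/3)| = 8|u + 10| / (12·|u − 2|).
Require δ ≤ 6, so |u − 2| ≥ |-12| − |u + 10| > 12 − 6 = 6.
Hence |(8u - 8)/(u - 2) − (22/3)| < 8|u + 10|/(12·6) = (1/9)|u + 10|, which is < ε once |u + 10| < 9ε.
Take δ = min(6, 9ε). Then 0 < |u + 10| < δ forces both bounds, so |(8u - 8)/(u - 2) − (22/3)| < ε.

δ = min(6, 9ε)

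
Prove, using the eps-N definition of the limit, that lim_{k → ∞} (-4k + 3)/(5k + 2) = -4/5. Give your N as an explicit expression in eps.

Suppose eps > 0. For k ≥ 1, |(-4k + 3)/(5k + 2) + 4/5| = |23|/(5(5k + 2)) = 23/(5(5k + 2)).
Since 5k + 2 ≥ 5k for k ≥ 1, this is ≤ 23/(5·5k) = (23/25)/k.
So |(-4k + 3)/(5k + 2) + 4/5| < eps whenever k > (23/25)/eps.
Take N = (23/25)/eps. If k > N then |(-4k + 3)/(5k + 2) + 4/5| ≤ (23/25)/k < eps.

N = (23/25)/eps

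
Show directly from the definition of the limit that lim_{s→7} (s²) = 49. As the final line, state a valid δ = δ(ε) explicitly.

Suppose ε > 0. We seek δ > 0 with 0 < |s − 7| < δ ⇒ |s² − 49| < ε.
Factor: s² − 49 = (s − 7)(s + 7), so |s² − 49| = |s − 7|·|s + 7|.
Restrict δ ≤ 2. Then |s − 7| < 2 gives |s| < 9, so by the triangle inequality |s + 7| ≤ 9 + 7 = 16.
Hence |s² − 49| ≤ 16|s − 7|, which is < ε once |s − 7| < ε/16.
Take δ = min(2, ε/16). If 0 < |s − 7| < δ then both bounds hold and |s² − 49| ≤ 16|s − 7| < 16·(ε/16) = ε.

δ = min(2, ε/16)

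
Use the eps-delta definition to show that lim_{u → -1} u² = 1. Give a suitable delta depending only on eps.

delta = min(1, eps/3)

Fix eps > 0. We seek delta > 0 with 0 < |u + 1| < delta ⇒ |u² − 1| < eps.
Factor: u² − 1 = (u + 1)(u - 1), so |u² − 1| = |u + 1|·|u - 1|.
Impose delta ≤ 1 so that |u| < 2; then |u - 1| ≤ 3.
Hence |u² − 1| ≤ 3|u + 1|, which is < eps once |u + 1| < eps/3.
Take delta = min(1, eps/3). If 0 < |u + 1| < delta then both bounds hold and |u² − 1| ≤ 3|u + 1| < 3·(eps/3) = eps.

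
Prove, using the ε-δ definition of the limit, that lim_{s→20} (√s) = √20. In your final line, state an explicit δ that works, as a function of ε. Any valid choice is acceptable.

Let ε > 0 be given. We want δ > 0 such that 0 < |s − 20| < δ implies |√s − √20| < ε.
Multiplying by the conjugate, |√s − √20| = |s − 20|/(√s + √20).
Restrict δ ≤ 20 so that |s − 20| < 20 forces s > 0, and then √s + √20 > √20.
Hence |√s − √20| < |s − 20|/√20, which is < ε once |s − 20| < √20·ε.
Take δ = min(20, √20·ε). If 0 < |s − 20| < δ then s > 0 and |√s − √20| < |s − 20|/√20 < ε.

δ = min(20, √20·ε)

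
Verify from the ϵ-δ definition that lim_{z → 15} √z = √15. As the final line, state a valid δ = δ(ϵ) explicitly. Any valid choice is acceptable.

Fix ϵ > 0. We want δ > 0 such that 0 < |z − 15| < δ implies |√z − √15| < ϵ.
Rationalise: √z − √15 = (z − 15)/(√z + √15), so |√z − √15| = |z − 15|/(√z + √15).
Restrict δ ≤ 15 so that |z − 15| < 15 forces z > 0, and then √z + √15 > √15.
Hence |√z − √15| < |z − 15|/√15, which is < ϵ once |z − 15| < √15·ϵ.
Take δ = min(15, √15·ϵ). If 0 < |z − 15| < δ then z > 0 and |√z − √15| < |z − 15|/√15 < ϵ.

δ = min(15, √15·ϵ)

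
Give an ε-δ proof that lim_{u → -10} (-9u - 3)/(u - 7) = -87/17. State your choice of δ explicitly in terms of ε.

Suppose ε > 0. We want δ > 0 with 0 < |u + 10| < δ ⇒ |(-9u - 3)/(u - 7) + 87/17| < ε.
Combining over a common denominator, (-9u - 3)/(u - 7) + 87/17 = [(-9u - 3)·(-17) − 87·(u - 7)] / [(-17)·(u - 7)] = 66(u + 10) / ((-17)(u - 7)).
So |(-9u - 3)/(u - 7) + 87/17| = 66|u + 10| / (17·|u − 7|).
Require δ ≤ 17/2, so |u − 7| ≥ |-17| − |u + 10| > 17 − 17/2 = 17/2.
Hence |(-9u - 3)/(u - 7) + 87/17| < 66|u + 10|/(17·(17/2)) = (132/289)|u + 10|, which is < ε once |u + 10| < (289/132)ε.
Take δ = min(17/2, (289/132)ε). Then 0 < |u + 10| < δ forces both bounds, so |(-9u - 3)/(u - 7) + 87/17| < ε.

δ = min(17/2, (289/132)ε)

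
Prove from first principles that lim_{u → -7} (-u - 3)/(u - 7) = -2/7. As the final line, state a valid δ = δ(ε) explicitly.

δ = min(7, (49/5)ε)

Suppose ε > 0. We want δ > 0 with 0 < |u + 7| < δ ⇒ |(-u - 3)/(u - 7) + 2/7| < ε.
Combining over a common denominator, (-u - 3)/(u - 7) + 2/7 = [(-u - 3)·(-14) − 4·(u - 7)] / [(-14)·(u - 7)] = 10(u + 7) / ((-14)(u - 7)).
So |(-u - 3)/(u - 7) + 2/7| = 10|u + 7| / (14·|u − 7|).
Require δ ≤ 7, so |u − 7| ≥ |-14| − |u + 7| > 14 − 7 = 7.
Hence |(-u - 3)/(u - 7) + 2/7| < 10|u + 7|/(14·7) = (5/49)|u + 7|, which is < ε once |u + 7| < (49/5)ε.
Take δ = min(7, (49/5)ε). Then 0 < |u + 7| < δ forces both bounds, so |(-u - 3)/(u - 7) + 2/7| < ε.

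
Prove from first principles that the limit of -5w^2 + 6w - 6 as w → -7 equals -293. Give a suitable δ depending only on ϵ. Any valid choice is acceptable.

Suppose ϵ > 0. We want δ > 0 such that 0 < |w + 7| < δ implies |(-5w^2 + 6w - 6) + 293| < ϵ.
(-5w^2 + 6w - 6) + 293 = -5w^2 + 6w + 287 = (w + 7)(-5w + 41).
So |(-5w^2 + 6w - 6) + 293| = |w + 7|·|-5w + 41|.
Require δ ≤ 1. Then |w + 7| < 1 gives |w| < 8, and by the triangle inequality |-5w + 41| ≤ 5·8 + 41 = 81.
Hence |(-5w^2 + 6w - 6) + 293| ≤ 81|w + 7| < ϵ provided |w + 7| < ϵ/81.
Choosing δ = min(1, ϵ/81) ensures both conditions, hence |(-5w^2 + 6w - 6) + 293| < ϵ.

δ = min(1, ϵ/81)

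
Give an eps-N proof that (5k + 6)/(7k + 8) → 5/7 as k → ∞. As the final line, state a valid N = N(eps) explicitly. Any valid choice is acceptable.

N = (2/49)/eps

Fix eps > 0. For k ≥ 1, |(5k + 6)/(7k + 8) − (5/7)| = |2|/(7(7k + 8)) = 2/(7(7k + 8)).
Since 7k + 8 ≥ 7k for k ≥ 1, this is ≤ 2/(7·7k) = (2/49)/k.
So |(5k + 6)/(7k + 8) − (5/7)| < eps whenever k > (2/49)/eps.
Take N = (2/49)/eps. If k > N then |(5k + 6)/(7k + 8) − (5/7)| ≤ (2/49)/k < eps.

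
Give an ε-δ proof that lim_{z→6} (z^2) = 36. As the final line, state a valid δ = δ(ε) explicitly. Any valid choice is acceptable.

Suppose ε > 0. We seek δ > 0 with 0 < |z − 6| < δ ⇒ |z^2 − 36| < ε.
Factor: z^2 − 36 = (z − 6)(z + 6), so |z^2 − 36| = |z − 6|·|z + 6|.
Restrict δ ≤ 2. Then |z − 6| < 2 gives |z| < 8, so by the triangle inequality |z + 6| ≤ 8 + 6 = 14.
Hence |z^2 − 36| ≤ 14|z − 6|, which is < ε once |z − 6| < ε/14.
Take δ = min(2, ε/14). If 0 < |z − 6| < δ then both bounds hold and |z^2 − 36| ≤ 14|z − 6| < 14·(ε/14) = ε.

δ = min(2, ε/14)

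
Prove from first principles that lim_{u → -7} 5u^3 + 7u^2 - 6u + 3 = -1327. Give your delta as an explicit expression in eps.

Let eps > 0 be given. We want delta > 0 such that 0 < |u + 7| < delta implies |(5u^3 + 7u^2 - 6u + 3) + 1327| < eps.
(5u^3 + 7u^2 - 6u + 3) + 1327 = 5u^3 + 7u^2 - 6u + 1330 = (u + 7)(5u^2 - 28u + 190).
So |(5u^3 + 7u^2 - 6u + 3) + 1327| = |u + 7|·|5u^2 - 28u + 190|.
Require delta ≤ 1. Then |u + 7| < 1 gives |u| < 8, and by the triangle inequality |5u^2 - 28u + 190| ≤ 5·8^2 + 28·8 + 190 = 734.
Hence |(5u^3 + 7u^2 - 6u + 3) + 1327| ≤ 734|u + 7| < eps provided |u + 7| < eps/734.
Take delta = min(1, eps/734). Then 0 < |u + 7| < delta gives both |u + 7| < 1 and |u + 7| < eps/734, so |(5u^3 + 7u^2 - 6u + 3) + 1327| < eps.

delta = min(1, eps/734)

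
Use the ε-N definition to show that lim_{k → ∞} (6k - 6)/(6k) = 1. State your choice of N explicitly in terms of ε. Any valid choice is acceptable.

Let ε > 0. For k ≥ 1, |(6k - 6)/(6k) − 1| = |-36|/(6(6k)) = 36/(6(6k)).
Since 6k ≥ 6k for k ≥ 1, this is ≤ 36/(6·6k) = 1/k.
So |(6k - 6)/(6k) − 1| < ε whenever k > 1/ε.
Take N = 1/ε. If k > N then |(6k - 6)/(6k) − 1| ≤ 1/k < ε.

N = 1/ε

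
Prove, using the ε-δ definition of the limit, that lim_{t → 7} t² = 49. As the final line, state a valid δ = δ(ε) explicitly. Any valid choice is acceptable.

δ = min(1, ε/15)

Let ε > 0 be given. We seek δ > 0 with 0 < |t − 7| < δ ⇒ |t² − 49| < ε.
Factor: t² − 49 = (t − 7)(t + 7), so |t² − 49| = |t − 7|·|t + 7|.
Restrict δ ≤ 1. Then |t − 7| < 1 gives |t| < 8, so by the triangle inequality |t + 7| ≤ 8 + 7 = 15.
Hence |t² − 49| ≤ 15|t − 7|, which is < ε once |t − 7| < ε/15.
Take δ = min(1, ε/15). If 0 < |t − 7| < δ then both bounds hold and |t² − 49| ≤ 15|t − 7| < 15·(ε/15) = ε.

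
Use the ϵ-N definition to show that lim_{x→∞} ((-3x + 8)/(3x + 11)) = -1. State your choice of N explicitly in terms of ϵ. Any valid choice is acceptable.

Let ϵ > 0 be given. We seek N > 0 such that x > N implies |(-3x + 8)/(3x + 11) + 1| < ϵ.
(-3x + 8)/(3x + 11) + 1 = (3(-3x + 8) − (-3)(3x + 11)) / (3(3x + 11)) = 57/(3(3x + 11)).
For x > 0 we have 3x + 11 > 3x, so |(-3x + 8)/(3x + 11) + 1| = 57/(3(3x + 11)) < 57/(3·3x) = (19/3)/x.
Thus |(-3x + 8)/(3x + 11) + 1| < ϵ whenever x > (19/3)/ϵ.
Take N = (19/3)/ϵ. If x > N then |(-3x + 8)/(3x + 11) + 1| < (19/3)/x < ϵ.

N = (19/3)/ϵ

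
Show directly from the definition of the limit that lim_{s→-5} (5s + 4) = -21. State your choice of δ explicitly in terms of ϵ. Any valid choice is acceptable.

Let ϵ > 0 be given. We need δ > 0 so that 0 < |s + 5| < δ implies |(5s + 4) + 21| < ϵ.
|(5s + 4) + 21| = |5s + 25| = 5|s + 5|.
So 5|s + 5| < ϵ exactly when |s + 5| < ϵ/5.
Choosing δ = ϵ/5 gives |(5s + 4) + 21| = 5|s + 5| < ϵ whenever |s + 5| < δ.

δ = ϵ/5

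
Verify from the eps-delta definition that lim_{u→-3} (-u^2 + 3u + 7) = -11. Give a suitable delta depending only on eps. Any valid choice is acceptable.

delta = min(1, eps/10)

Let eps > 0. We want delta > 0 such that 0 < |u + 3| < delta implies |(-u^2 + 3u + 7) + 11| < eps.
(-u^2 + 3u + 7) + 11 = -u^2 + 3u + 18 = (u + 3)(-u + 6).
So |(-u^2 + 3u + 7) + 11| = |u + 3|·|-u + 6|.
Require delta ≤ 1. Then |u + 3| < 1 gives |u| < 4, and by the triangle inequality |-u + 6| ≤ 4 + 6 = 10.
Hence |(-u^2 + 3u + 7) + 11| ≤ 10|u + 3| < eps provided |u + 3| < eps/10.
Choosing delta = min(1, eps/10) ensures both conditions, hence |(-u^2 + 3u + 7) + 11| < eps.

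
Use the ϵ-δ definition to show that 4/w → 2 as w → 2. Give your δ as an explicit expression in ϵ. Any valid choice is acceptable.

Let ϵ > 0. We seek δ > 0 such that 0 < |w − 2| < δ implies |4/w − 2| < ϵ.
|4/w − 2| = 4·|2 − w|/(2·|w|) = 4|w − 2|/(2|w|).
Restrict δ ≤ 1. Then |w − 2| < 1 gives |w| > 1, so 2|w| > 2.
Then |4/w − 2| < 4|w − 2|/2, which is < ϵ when |w − 2| < (1/2)ϵ.
Take δ = min(1, (1/2)ϵ). Then 0 < |w − 2| < δ gives both |w − 2| < 1 and |w − 2| < (1/2)ϵ, so |4/w − 2| < ϵ.

δ = min(1, (1/2)ϵ)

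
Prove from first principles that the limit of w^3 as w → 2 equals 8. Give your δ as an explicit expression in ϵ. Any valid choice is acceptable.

δ = min(2, ϵ/28)

Fix ϵ > 0. We seek δ > 0 with 0 < |w − 2| < δ ⇒ |w^3 − 8| < ϵ.
Factor: w^3 − 8 = (w − 2)(w^2 + 2w + 4), so |w^3 − 8| = |w − 2|·|w^2 + 2w + 4|.
Impose δ ≤ 2 so that |w| < 4; then |w^2 + 2w + 4| ≤ 28.
Hence |w^3 − 8| ≤ 28|w − 2|, which is < ϵ once |w − 2| < ϵ/28.
Take δ = min(2, ϵ/28). If 0 < |w − 2| < δ then both bounds hold and |w^3 − 8| ≤ 28|w − 2| < 28·(ϵ/28) = ϵ.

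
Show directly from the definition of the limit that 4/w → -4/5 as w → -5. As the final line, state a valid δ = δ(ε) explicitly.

δ = min(5/2, (25/8)ε)

Fix ε > 0. We seek δ > 0 such that 0 < |w + 5| < δ implies |4/w + 4/5| < ε.
|4/w + 4/5| = 4·|-5 − w|/(5·|w|) = 4|w + 5|/(5|w|).
Require δ ≤ 5/2 so that |w| > 5 − 5/2 = 5/2, hence 5|w| > 25/2.
Then |4/w + 4/5| < 4|w + 5|/(25/2), which is < ε when |w + 5| < (25/8)ε.
Take δ = min(5/2, (25/8)ε). Then 0 < |w + 5| < δ gives both |w + 5| < 5/2 and |w + 5| < (25/8)ε, so |4/w + 4/5| < ε.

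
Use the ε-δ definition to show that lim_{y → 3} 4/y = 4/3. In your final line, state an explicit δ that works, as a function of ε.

Let ε > 0 be given. We seek δ > 0 such that 0 < |y − 3| < δ implies |4/y − (4/3)| < ε.
|4/y − (4/3)| = 4·|3 − y|/(3·|y|) = 4|y − 3|/(3|y|).
Restrict δ ≤ 3/2. Then |y − 3| < 3/2 gives |y| > 3/2, so 3|y| > 9/2.
Then |4/y − (4/3)| < 4|y − 3|/(9/2), which is < ε when |y − 3| < (9/8)ε.
Take δ = min(3/2, (9/8)ε). Then 0 < |y − 3| < δ gives both |y − 3| < 3/2 and |y − 3| < (9/8)ε, so |4/y − (4/3)| < ε.

δ = min(3/2, (9/8)ε)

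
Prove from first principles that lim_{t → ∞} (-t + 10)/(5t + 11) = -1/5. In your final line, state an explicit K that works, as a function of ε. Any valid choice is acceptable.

K = (61/25)/ε

Suppose ε > 0. We seek K > 0 such that t > K implies |(-t + 10)/(5t + 11) + 1/5| < ε.
(-t + 10)/(5t + 11) + 1/5 = (5(-t + 10) − (-1)(5t + 11)) / (5(5t + 11)) = 61/(5(5t + 11)).
For t > 0 we have 5t + 11 > 5t, so |(-t + 10)/(5t + 11) + 1/5| = 61/(5(5t + 11)) < 61/(5·5t) = (61/25)/t.
Thus |(-t + 10)/(5t + 11) + 1/5| < ε whenever t > (61/25)/ε.
Take K = (61/25)/ε. If t > K then |(-t + 10)/(5t + 11) + 1/5| < (61/25)/t < ε.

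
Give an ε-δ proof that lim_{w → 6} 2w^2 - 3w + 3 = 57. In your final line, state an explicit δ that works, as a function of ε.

Let ε > 0 be given. We want δ > 0 such that 0 < |w − 6| < δ implies |(2w^2 - 3w + 3) − 57| < ε.
(2w^2 - 3w + 3) − 57 = 2w^2 - 3w - 54 = (w − 6)(2w + 9).
So |(2w^2 - 3w + 3) − 57| = |w − 6|·|2w + 9|.
Assume first that |w − 6| < 1, so |w| < 7. Then |2w + 9| ≤ 2·7 + 9 = 23.
Hence |(2w^2 - 3w + 3) − 57| ≤ 23|w − 6| < ε provided |w − 6| < ε/23.
Take δ = min(1, ε/23). Then 0 < |w − 6| < δ gives both |w − 6| < 1 and |w − 6| < ε/23, so |(2w^2 - 3w + 3) − 57| < ε.

δ = min(1, ε/23)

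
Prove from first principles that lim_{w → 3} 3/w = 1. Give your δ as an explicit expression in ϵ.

δ = min(3/2, (3/2)ϵ)

Suppose ϵ > 0. We seek δ > 0 such that 0 < |w − 3| < δ implies |3/w − 1| < ϵ.
|3/w − 1| = 3·|3 − w|/(3·|w|) = 3|w − 3|/(3|w|).
Require δ ≤ 3/2 so that |w| > 3 − 3/2 = 3/2, hence 3|w| > 9/2.
Then |3/w − 1| < 3|w − 3|/(9/2), which is < ϵ when |w − 3| < (3/2)ϵ.
Take δ = min(3/2, (3/2)ϵ). Then 0 < |w − 3| < δ gives both |w − 3| < 3/2 and |w − 3| < (3/2)ϵ, so |3/w − 1| < ϵ.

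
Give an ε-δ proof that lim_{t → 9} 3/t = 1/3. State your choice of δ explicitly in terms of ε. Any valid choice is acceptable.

Suppose ε > 0. We seek δ > 0 such that 0 < |t − 9| < δ implies |3/t − (1/3)| < ε.
|3/t − (1/3)| = 3·|9 − t|/(9·|t|) = 3|t − 9|/(9|t|).
Restrict δ ≤ 9/2. Then |t − 9| < 9/2 gives |t| > 9/2, so 9|t| > 81/2.
Then |3/t − (1/3)| < 3|t − 9|/(81/2), which is < ε when |t − 9| < (27/2)ε.
Take δ = min(9/2, (27/2)ε). Then 0 < |t − 9| < δ gives both |t − 9| < 9/2 and |t − 9| < (27/2)ε, so |3/t − (1/3)| < ε.

δ = min(9/2, (27/2)ε)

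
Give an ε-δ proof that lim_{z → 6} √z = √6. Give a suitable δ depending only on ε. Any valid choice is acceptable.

Let ε > 0 be given. We want δ > 0 such that 0 < |z − 6| < δ implies |√z − √6| < ε.
Multiplying by the conjugate, |√z − √6| = |z − 6|/(√z + √6).
Restrict δ ≤ 6 so that |z − 6| < 6 forces z > 0, and then √z + √6 > √6.
Hence |√z − √6| < |z − 6|/√6, which is < ε once |z − 6| < √6·ε.
Take δ = min(6, √6·ε). If 0 < |z − 6| < δ then z > 0 and |√z − √6| < |z − 6|/√6 < ε.

δ = min(6, √6·ε)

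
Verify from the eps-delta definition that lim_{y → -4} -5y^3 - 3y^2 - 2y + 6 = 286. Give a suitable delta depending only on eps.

Let eps > 0. We want delta > 0 such that 0 < |y + 4| < delta implies |(-5y^3 - 3y^2 - 2y + 6) − 286| < eps.
(-5y^3 - 3y^2 - 2y + 6) − 286 = -5y^3 - 3y^2 - 2y - 280 = (y + 4)(-5y^2 + 17y - 70).
So |(-5y^3 - 3y^2 - 2y + 6) − 286| = |y + 4|·|-5y^2 + 17y - 70|.
Assume first that |y + 4| < 1, so |y| < 5. Then |-5y^2 + 17y - 70| ≤ 5·5^2 + 17·5 + 70 = 280.
Hence |(-5y^3 - 3y^2 - 2y + 6) − 286| ≤ 280|y + 4| < eps provided |y + 4| < eps/280.
Choosing delta = min(1, eps/280) ensures both conditions, hence |(-5y^3 - 3y^2 - 2y + 6) − 286| < eps.

delta = min(1, eps/280)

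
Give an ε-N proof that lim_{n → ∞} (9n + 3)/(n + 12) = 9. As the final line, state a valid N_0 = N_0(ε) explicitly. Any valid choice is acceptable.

Let ε > 0 be given. For n ≥ 1, |(9n + 3)/(n + 12) − 9| = |-105|/((n + 12)) = 105/((n + 12)).
Since n + 12 ≥ n for n ≥ 1, this is ≤ 105/(n) = 105/n.
So |(9n + 3)/(n + 12) − 9| < ε whenever n > 105/ε.
Take N_0 = 105/ε. If n > N_0 then |(9n + 3)/(n + 12) − 9| ≤ 105/n < ε.

N_0 = 105/ε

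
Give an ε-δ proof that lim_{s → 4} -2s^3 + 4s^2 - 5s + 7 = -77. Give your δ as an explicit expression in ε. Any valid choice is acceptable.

Let ε > 0 be given. We want δ > 0 such that 0 < |s − 4| < δ implies |(-2s^3 + 4s^2 - 5s + 7) + 77| < ε.
(-2s^3 + 4s^2 - 5s + 7) + 77 = -2s^3 + 4s^2 - 5s + 84 = (s − 4)(-2s^2 - 4s - 21).
So |(-2s^3 + 4s^2 - 5s + 7) + 77| = |s − 4|·|-2s^2 - 4s - 21|.
Require δ ≤ 2. Then |s − 4| < 2 gives |s| < 6, and by the triangle inequality |-2s^2 - 4s - 21| ≤ 2·6^2 + 4·6 + 21 = 117.
Hence |(-2s^3 + 4s^2 - 5s + 7) + 77| ≤ 117|s − 4| < ε provided |s − 4| < ε/117.
Take δ = min(2, ε/117). Then 0 < |s − 4| < δ gives both |s − 4| < 2 and |s − 4| < ε/117, so |(-2s^3 + 4s^2 - 5s + 7) + 77| < ε.

δ = min(2, ε/117)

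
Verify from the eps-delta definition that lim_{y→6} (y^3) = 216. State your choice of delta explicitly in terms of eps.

Suppose eps > 0. We seek delta > 0 with 0 < |y − 6| < delta ⇒ |y^3 − 216| < eps.
Factor: y^3 − 216 = (y − 6)(y^2 + 6y + 36), so |y^3 − 216| = |y − 6|·|y^2 + 6y + 36|.
Impose delta ≤ 1 so that |y| < 7; then |y^2 + 6y + 36| ≤ 127.
Hence |y^3 − 216| ≤ 127|y − 6|, which is < eps once |y − 6| < eps/127.
Take delta = min(1, eps/127). If 0 < |y − 6| < delta then both bounds hold and |y^3 − 216| ≤ 127|y − 6| < 127·(eps/127) = eps.

delta = min(1, eps/127)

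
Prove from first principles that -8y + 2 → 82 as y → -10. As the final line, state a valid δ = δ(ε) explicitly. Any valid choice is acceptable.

Let ε > 0 be given. We need δ > 0 so that 0 < |y + 10| < δ implies |(-8y + 2) − 82| < ε.
Since (-8y + 2) − 82 = -8(y + 10), we have |(-8y + 2) − 82| = 8|y + 10|.
Thus it suffices that |y + 10| < ε/8.
Choosing δ = ε/8 gives |(-8y + 2) − 82| = 8|y + 10| < ε whenever |y + 10| < δ.

δ = ε/8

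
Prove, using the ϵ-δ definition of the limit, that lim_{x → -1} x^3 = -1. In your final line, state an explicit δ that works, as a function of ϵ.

Let ϵ > 0. We seek δ > 0 with 0 < |x + 1| < δ ⇒ |x^3 + 1| < ϵ.
Factor: x^3 + 1 = (x + 1)(x^2 - x + 1), so |x^3 + 1| = |x + 1|·|x^2 - x + 1|.
Restrict δ ≤ 1. Then |x + 1| < 1 gives |x| < 2, so by the triangle inequality |x^2 - x + 1| ≤ 2^2 + 2 + 1 = 7.
Hence |x^3 + 1| ≤ 7|x + 1|, which is < ϵ once |x + 1| < ϵ/7.
Take δ = min(1, ϵ/7). If 0 < |x + 1| < δ then both bounds hold and |x^3 + 1| ≤ 7|x + 1| < 7·(ϵ/7) = ϵ.

δ = min(1, ϵ/7)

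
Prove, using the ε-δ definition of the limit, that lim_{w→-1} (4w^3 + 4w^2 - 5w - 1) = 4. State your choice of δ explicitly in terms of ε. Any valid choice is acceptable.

Suppose ε > 0. We want δ > 0 such that 0 < |w + 1| < δ implies |(4w^3 + 4w^2 - 5w - 1) − 4| < ε.
(4w^3 + 4w^2 - 5w - 1) − 4 = 4w^3 + 4w^2 - 5w - 5 = (w + 1)(4w^2 - 5).
So |(4w^3 + 4w^2 - 5w - 1) − 4| = |w + 1|·|4w^2 - 5|.
Assume first that |w + 1| < 1, so |w| < 2. Then |4w^2 - 5| ≤ 4·2^2 + 5 = 21.
Hence |(4w^3 + 4w^2 - 5w - 1) − 4| ≤ 21|w + 1| < ε provided |w + 1| < ε/21.
Take δ = min(1, ε/21). Then 0 < |w + 1| < δ gives both |w + 1| < 1 and |w + 1| < ε/21, so |(4w^3 + 4w^2 - 5w - 1) − 4| < ε.

δ = min(1, ε/21)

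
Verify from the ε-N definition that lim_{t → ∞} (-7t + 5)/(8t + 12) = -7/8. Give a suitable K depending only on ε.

K = (31/16)/ε

Let ε > 0. We seek K > 0 such that t > K implies |(-7t + 5)/(8t + 12) + 7/8| < ε.
(-7t + 5)/(8t + 12) + 7/8 = (8(-7t + 5) − (-7)(8t + 12)) / (8(8t + 12)) = 124/(8(8t + 12)).
For t > 0 we have 8t + 12 > 8t, so |(-7t + 5)/(8t + 12) + 7/8| = 124/(8(8t + 12)) < 124/(8·8t) = (31/16)/t.
Thus |(-7t + 5)/(8t + 12) + 7/8| < ε whenever t > (31/16)/ε.
Take K = (31/16)/ε. If t > K then |(-7t + 5)/(8t + 12) + 7/8| < (31/16)/t < ε.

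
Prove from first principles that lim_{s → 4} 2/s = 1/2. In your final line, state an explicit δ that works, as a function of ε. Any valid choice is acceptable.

Let ε > 0. We seek δ > 0 such that 0 < |s − 4| < δ implies |2/s − (1/2)| < ε.
|2/s − (1/2)| = 2·|4 − s|/(4·|s|) = 2|s − 4|/(4|s|).
Restrict δ ≤ 2. Then |s − 4| < 2 gives |s| > 2, so 4|s| > 8.
Then |2/s − (1/2)| < 2|s − 4|/8, which is < ε when |s − 4| < 4ε.
Take δ = min(2, 4ε). Then 0 < |s − 4| < δ gives both |s − 4| < 2 and |s − 4| < 4ε, so |2/s − (1/2)| < ε.

δ = min(2, 4ε)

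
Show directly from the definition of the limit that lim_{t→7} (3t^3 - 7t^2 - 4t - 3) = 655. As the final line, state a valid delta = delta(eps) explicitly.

delta = min(1, eps/398)

Let eps > 0 be given. We want delta > 0 such that 0 < |t − 7| < delta implies |(3t^3 - 7t^2 - 4t - 3) − 655| < eps.
(3t^3 - 7t^2 - 4t - 3) − 655 = 3t^3 - 7t^2 - 4t - 658 = (t − 7)(3t^2 + 14t + 94).
So |(3t^3 - 7t^2 - 4t - 3) − 655| = |t − 7|·|3t^2 + 14t + 94|.
Assume first that |t − 7| < 1, so |t| < 8. Then |3t^2 + 14t + 94| ≤ 3·8^2 + 14·8 + 94 = 398.
Hence |(3t^3 - 7t^2 - 4t - 3) − 655| ≤ 398|t − 7| < eps provided |t − 7| < eps/398.
Choosing delta = min(1, eps/398) ensures both conditions, hence |(3t^3 - 7t^2 - 4t - 3) − 655| < eps.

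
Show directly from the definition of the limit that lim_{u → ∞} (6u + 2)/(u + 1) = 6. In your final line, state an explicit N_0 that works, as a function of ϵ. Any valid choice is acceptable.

Let ϵ > 0. We seek N_0 > 0 such that u > N_0 implies |(6u + 2)/(u + 1) − 6| < ϵ.
(6u + 2)/(u + 1) − 6 = ((6u + 2) − 6(u + 1)) / ((u + 1)) = -4/((u + 1)).
For u > 0 we have u + 1 > u, so |(6u + 2)/(u + 1) − 6| = 4/((u + 1)) < 4/(u) = 4/u.
Thus |(6u + 2)/(u + 1) − 6| < ϵ whenever u > 4/ϵ.
Take N_0 = 4/ϵ. If u > N_0 then |(6u + 2)/(u + 1) − 6| < 4/u < ϵ.

N_0 = 4/ϵ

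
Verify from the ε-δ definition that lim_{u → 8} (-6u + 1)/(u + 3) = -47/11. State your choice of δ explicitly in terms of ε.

δ = min(11/2, (121/38)ε)

Let ε > 0. We want δ > 0 with 0 < |u − 8| < δ ⇒ |(-6u + 1)/(u + 3) + 47/11| < ε.
Combining over a common denominator, (-6u + 1)/(u + 3) + 47/11 = [(-6u + 1)·11 − (-47)·(u + 3)] / [11·(u + 3)] = -19(u − 8) / (11(u + 3)).
So |(-6u + 1)/(u + 3) + 47/11| = 19|u − 8| / (11·|u + 3|).
Restrict δ ≤ 11/2. Then |u − 8| < 11/2 gives |u + 3| = |(u − 8) + 11| ≥ 11 − 11/2 = 11/2.
Hence |(-6u + 1)/(u + 3) + 47/11| < 19|u − 8|/(11·(11/2)) = (38/121)|u − 8|, which is < ε once |u − 8| < (121/38)ε.
Take δ = min(11/2, (121/38)ε). Then 0 < |u − 8| < δ forces both bounds, so |(-6u + 1)/(u + 3) + 47/11| < ε.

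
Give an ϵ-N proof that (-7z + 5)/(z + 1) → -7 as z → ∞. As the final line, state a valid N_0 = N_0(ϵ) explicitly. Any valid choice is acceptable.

Suppose ϵ > 0. We seek N_0 > 0 such that z > N_0 implies |(-7z + 5)/(z + 1) + 7| < ϵ.
(-7z + 5)/(z + 1) + 7 = ((-7z + 5) − (-7)(z + 1)) / ((z + 1)) = 12/((z + 1)).
For z > 0 we have z + 1 > z, so |(-7z + 5)/(z + 1) + 7| = 12/((z + 1)) < 12/(z) = 12/z.
Thus |(-7z + 5)/(z + 1) + 7| < ϵ whenever z > 12/ϵ.
Take N_0 = 12/ϵ. If z > N_0 then |(-7z + 5)/(z + 1) + 7| < 12/z < ϵ.

N_0 = 12/ϵ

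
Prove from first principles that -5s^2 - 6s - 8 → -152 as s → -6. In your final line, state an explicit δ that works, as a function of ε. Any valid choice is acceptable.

Suppose ε > 0. We want δ > 0 such that 0 < |s + 6| < δ implies |(-5s^2 - 6s - 8) + 152| < ε.
(-5s^2 - 6s - 8) + 152 = -5s^2 - 6s + 144 = (s + 6)(-5s + 24).
So |(-5s^2 - 6s - 8) + 152| = |s + 6|·|-5s + 24|.
Require δ ≤ 1. Then |s + 6| < 1 gives |s| < 7, and by the triangle inequality |-5s + 24| ≤ 5·7 + 24 = 59.
Hence |(-5s^2 - 6s - 8) + 152| ≤ 59|s + 6| < ε provided |s + 6| < ε/59.
Take δ = min(1, ε/59). Then 0 < |s + 6| < δ gives both |s + 6| < 1 and |s + 6| < ε/59, so |(-5s^2 - 6s - 8) + 152| < ε.

δ = min(1, ε/59)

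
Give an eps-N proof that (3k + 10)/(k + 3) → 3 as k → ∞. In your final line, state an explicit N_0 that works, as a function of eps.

N_0 = 1/eps

Suppose eps > 0. For k ≥ 1, |(3k + 10)/(k + 3) − 3| = |1|/((k + 3)) = 1/((k + 3)).
Since k + 3 ≥ k for k ≥ 1, this is ≤ 1/(k) = 1/k.
So |(3k + 10)/(k + 3) − 3| < eps whenever k > 1/eps.
Take N_0 = 1/eps. If k > N_0 then |(3k + 10)/(k + 3) − 3| ≤ 1/k < eps.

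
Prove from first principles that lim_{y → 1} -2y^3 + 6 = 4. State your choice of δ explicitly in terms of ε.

δ = min(2, ε/26)

Let ε > 0 be given. We want δ > 0 such that 0 < |y − 1| < δ implies |(-2y^3 + 6) − 4| < ε.
(-2y^3 + 6) − 4 = -2y^3 + 2 = (y − 1)(-2y^2 - 2y - 2).
So |(-2y^3 + 6) − 4| = |y − 1|·|-2y^2 - 2y - 2|.
Assume first that |y − 1| < 2, so |y| < 3. Then |-2y^2 - 2y - 2| ≤ 2·3^2 + 2·3 + 2 = 26.
Hence |(-2y^3 + 6) − 4| ≤ 26|y − 1| < ε provided |y − 1| < ε/26.
Choosing δ = min(2, ε/26) ensures both conditions, hence |(-2y^3 + 6) − 4| < ε.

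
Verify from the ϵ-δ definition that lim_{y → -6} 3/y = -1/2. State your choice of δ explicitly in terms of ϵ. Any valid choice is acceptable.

δ = min(3, 6ϵ)

Let ϵ > 0. We seek δ > 0 such that 0 < |y + 6| < δ implies |3/y + 1/2| < ϵ.
|3/y + 1/2| = 3·|-6 − y|/(6·|y|) = 3|y + 6|/(6|y|).
Require δ ≤ 3 so that |y| > 6 − 3 = 3, hence 6|y| > 18.
Then |3/y + 1/2| < 3|y + 6|/18, which is < ϵ when |y + 6| < 6ϵ.
Take δ = min(3, 6ϵ). Then 0 < |y + 6| < δ gives both |y + 6| < 3 and |y + 6| < 6ϵ, so |3/y + 1/2| < ϵ.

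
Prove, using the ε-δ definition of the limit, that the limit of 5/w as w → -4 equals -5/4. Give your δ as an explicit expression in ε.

Suppose ε > 0. We seek δ > 0 such that 0 < |w + 4| < δ implies |5/w + 5/4| < ε.
|5/w + 5/4| = 5·|-4 − w|/(4·|w|) = 5|w + 4|/(4|w|).
Require δ ≤ 2 so that |w| > 4 − 2 = 2, hence 4|w| > 8.
Then |5/w + 5/4| < 5|w + 4|/8, which is < ε when |w + 4| < (8/5)ε.
Take δ = min(2, (8/5)ε). Then 0 < |w + 4| < δ gives both |w + 4| < 2 and |w + 4| < (8/5)ε, so |5/w + 5/4| < ε.

δ = min(2, (8/5)ε)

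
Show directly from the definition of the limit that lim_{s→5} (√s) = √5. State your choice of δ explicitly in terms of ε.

Let ε > 0. We want δ > 0 such that 0 < |s − 5| < δ implies |√s − √5| < ε.
Rationalise: √s − √5 = (s − 5)/(√s + √5), so |√s − √5| = |s − 5|/(√s + √5).
Restrict δ ≤ 5 so that |s − 5| < 5 forces s > 0, and then √s + √5 > √5.
Hence |√s − √5| < |s − 5|/√5, which is < ε once |s − 5| < √5·ε.
Take δ = min(5, √5·ε). If 0 < |s − 5| < δ then s > 0 and |√s − √5| < |s − 5|/√5 < ε.

δ = min(5, √5·ε)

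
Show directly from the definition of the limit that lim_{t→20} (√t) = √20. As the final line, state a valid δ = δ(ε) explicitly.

Let ε > 0 be given. We want δ > 0 such that 0 < |t − 20| < δ implies |√t − √20| < ε.
Rationalise: √t − √20 = (t − 20)/(√t + √20), so |√t − √20| = |t − 20|/(√t + √20).
Restrict δ ≤ 20 so that |t − 20| < 20 forces t > 0, and then √t + √20 > √20.
Hence |√t − √20| < |t − 20|/√20, which is < ε once |t − 20| < √20·ε.
Take δ = min(20, √20·ε). If 0 < |t − 20| < δ then t > 0 and |√t − √20| < |t − 20|/√20 < ε.

δ = min(20, √20·ε)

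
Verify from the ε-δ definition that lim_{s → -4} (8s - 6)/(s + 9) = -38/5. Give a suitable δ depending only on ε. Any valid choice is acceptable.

Let ε > 0. We want δ > 0 with 0 < |s + 4| < δ ⇒ |(8s - 6)/(s + 9) + 38/5| < ε.
Combining over a common denominator, (8s - 6)/(s + 9) + 38/5 = [(8s - 6)·5 − (-38)·(s + 9)] / [5·(s + 9)] = 78(s + 4) / (5(s + 9)).
So |(8s - 6)/(s + 9) + 38/5| = 78|s + 4| / (5·|s + 9|).
Require δ ≤ 5/2, so |s + 9| ≥ |5| − |s + 4| > 5 − 5/2 = 5/2.
Hence |(8s - 6)/(s + 9) + 38/5| < 78|s + 4|/(5·(5/2)) = (156/25)|s + 4|, which is < ε once |s + 4| < (25/156)ε.
Take δ = min(5/2, (25/156)ε). Then 0 < |s + 4| < δ forces both bounds, so |(8s - 6)/(s + 9) + 38/5| < ε.

δ = min(5/2, (25/156)ε)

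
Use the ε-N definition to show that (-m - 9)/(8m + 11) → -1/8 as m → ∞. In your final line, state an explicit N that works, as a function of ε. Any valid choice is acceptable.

N = (61/64)/ε

Let ε > 0. For m ≥ 1, |(-m - 9)/(8m + 11) + 1/8| = |-61|/(8(8m + 11)) = 61/(8(8m + 11)).
Since 8m + 11 ≥ 8m for m ≥ 1, this is ≤ 61/(8·8m) = (61/64)/m.
So |(-m - 9)/(8m + 11) + 1/8| < ε whenever m > (61/64)/ε.
Take N = (61/64)/ε. If m > N then |(-m - 9)/(8m + 11) + 1/8| ≤ (61/64)/m < ε.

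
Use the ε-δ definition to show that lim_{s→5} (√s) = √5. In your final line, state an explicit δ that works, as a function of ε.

Let ε > 0. We want δ > 0 such that 0 < |s − 5| < δ implies |√s − √5| < ε.
Multiplying by the conjugate, |√s − √5| = |s − 5|/(√s + √5).
Restrict δ ≤ 5 so that |s − 5| < 5 forces s > 0, and then √s + √5 > √5.
Hence |√s − √5| < |s − 5|/√5, which is < ε once |s − 5| < √5·ε.
Take δ = min(5, √5·ε). If 0 < |s − 5| < δ then s > 0 and |√s − √5| < |s − 5|/√5 < ε.

δ = min(5, √5·ε)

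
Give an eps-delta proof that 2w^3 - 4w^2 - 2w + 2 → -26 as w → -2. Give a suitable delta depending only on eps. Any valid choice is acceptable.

Suppose eps > 0. We want delta > 0 such that 0 < |w + 2| < delta implies |(2w^3 - 4w^2 - 2w + 2) + 26| < eps.
(2w^3 - 4w^2 - 2w + 2) + 26 = 2w^3 - 4w^2 - 2w + 28 = (w + 2)(2w^2 - 8w + 14).
So |(2w^3 - 4w^2 - 2w + 2) + 26| = |w + 2|·|2w^2 - 8w + 14|.
Assume first that |w + 2| < 2, so |w| < 4. Then |2w^2 - 8w + 14| ≤ 2·4^2 + 8·4 + 14 = 78.
Hence |(2w^3 - 4w^2 - 2w + 2) + 26| ≤ 78|w + 2| < eps provided |w + 2| < eps/78.
Choosing delta = min(2, eps/78) ensures both conditions, hence |(2w^3 - 4w^2 - 2w + 2) + 26| < eps.

delta = min(2, eps/78)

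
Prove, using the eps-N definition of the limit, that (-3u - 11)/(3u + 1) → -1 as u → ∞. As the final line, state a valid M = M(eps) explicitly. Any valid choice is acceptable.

M = (10/3)/eps

Let eps > 0 be given. We seek M > 0 such that u > M implies |(-3u - 11)/(3u + 1) + 1| < eps.
(-3u - 11)/(3u + 1) + 1 = (3(-3u - 11) − (-3)(3u + 1)) / (3(3u + 1)) = -30/(3(3u + 1)).
For u > 0 we have 3u + 1 > 3u, so |(-3u - 11)/(3u + 1) + 1| = 30/(3(3u + 1)) < 30/(3·3u) = (10/3)/u.
Thus |(-3u - 11)/(3u + 1) + 1| < eps whenever u > (10/3)/eps.
Take M = (10/3)/eps. If u > M then |(-3u - 11)/(3u + 1) + 1| < (10/3)/u < eps.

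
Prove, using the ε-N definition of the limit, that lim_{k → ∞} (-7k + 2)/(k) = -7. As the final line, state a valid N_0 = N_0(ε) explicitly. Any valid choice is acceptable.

N_0 = 2/ε

Fix ε > 0. For k ≥ 1, |(-7k + 2)/(k) + 7| = |2|/((k)) = 2/((k)).
Since k ≥ k for k ≥ 1, this is ≤ 2/(k) = 2/k.
So |(-7k + 2)/(k) + 7| < ε whenever k > 2/ε.
Take N_0 = 2/ε. If k > N_0 then |(-7k + 2)/(k) + 7| ≤ 2/k < ε.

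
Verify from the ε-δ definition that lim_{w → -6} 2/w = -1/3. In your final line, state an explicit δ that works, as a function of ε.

Let ε > 0. We seek δ > 0 such that 0 < |w + 6| < δ implies |2/w + 1/3| < ε.
|2/w + 1/3| = 2·|-6 − w|/(6·|w|) = 2|w + 6|/(6|w|).
Restrict δ ≤ 3. Then |w + 6| < 3 gives |w| > 3, so 6|w| > 18.
Then |2/w + 1/3| < 2|w + 6|/18, which is < ε when |w + 6| < 9ε.
Take δ = min(3, 9ε). Then 0 < |w + 6| < δ gives both |w + 6| < 3 and |w + 6| < 9ε, so |2/w + 1/3| < ε.

δ = min(3, 9ε)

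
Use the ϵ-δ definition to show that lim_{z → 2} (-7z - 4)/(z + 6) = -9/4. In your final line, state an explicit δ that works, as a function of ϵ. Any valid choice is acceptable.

Let ϵ > 0 be given. We want δ > 0 with 0 < |z − 2| < δ ⇒ |(-7z - 4)/(z + 6) + 9/4| < ϵ.
Combining over a common denominator, (-7z - 4)/(z + 6) + 9/4 = [(-7z - 4)·8 − (-18)·(z + 6)] / [8·(z + 6)] = -38(z − 2) / (8(z + 6)).
So |(-7z - 4)/(z + 6) + 9/4| = 38|z − 2| / (8·|z + 6|).
Require δ ≤ 4, so |z + 6| ≥ |8| − |z − 2| > 8 − 4 = 4.
Hence |(-7z - 4)/(z + 6) + 9/4| < 38|z − 2|/(8·4) = (19/16)|z − 2|, which is < ϵ once |z − 2| < (16/19)ϵ.
Take δ = min(4, (16/19)ϵ). Then 0 < |z − 2| < δ forces both bounds, so |(-7z - 4)/(z + 6) + 9/4| < ϵ.

δ = min(4, (16/19)ϵ)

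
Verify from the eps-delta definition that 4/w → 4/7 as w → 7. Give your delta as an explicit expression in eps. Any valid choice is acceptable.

Suppose eps > 0. We seek delta > 0 such that 0 < |w − 7| < delta implies |4/w − (4/7)| < eps.
|4/w − (4/7)| = 4·|7 − w|/(7·|w|) = 4|w − 7|/(7|w|).
Restrict delta ≤ 7/2. Then |w − 7| < 7/2 gives |w| > 7/2, so 7|w| > 49/2.
Then |4/w − (4/7)| < 4|w − 7|/(49/2), which is < eps when |w − 7| < (49/8)eps.
Take delta = min(7/2, (49/8)eps). Then 0 < |w − 7| < delta gives both |w − 7| < 7/2 and |w − 7| < (49/8)eps, so |4/w − (4/7)| < eps.

delta = min(7/2, (49/8)eps)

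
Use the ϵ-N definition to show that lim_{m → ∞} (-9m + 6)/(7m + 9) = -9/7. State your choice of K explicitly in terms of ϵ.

K = (123/49)/ϵ

Suppose ϵ > 0. For m ≥ 1, |(-9m + 6)/(7m + 9) + 9/7| = |123|/(7(7m + 9)) = 123/(7(7m + 9)).
Since 7m + 9 ≥ 7m for m ≥ 1, this is ≤ 123/(7·7m) = (123/49)/m.
So |(-9m + 6)/(7m + 9) + 9/7| < ϵ whenever m > (123/49)/ϵ.
Take K = (123/49)/ϵ. If m > K then |(-9m + 6)/(7m + 9) + 9/7| ≤ (123/49)/m < ϵ.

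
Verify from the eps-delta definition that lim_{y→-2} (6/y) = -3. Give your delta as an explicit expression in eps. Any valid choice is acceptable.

Suppose eps > 0. We seek delta > 0 such that 0 < |y + 2| < delta implies |6/y + 3| < eps.
|6/y + 3| = 6·|-2 − y|/(2·|y|) = 6|y + 2|/(2|y|).
Restrict delta ≤ 1. Then |y + 2| < 1 gives |y| > 1, so 2|y| > 2.
Then |6/y + 3| < 6|y + 2|/2, which is < eps when |y + 2| < (1/3)eps.
Take delta = min(1, (1/3)eps). Then 0 < |y + 2| < delta gives both |y + 2| < 1 and |y + 2| < (1/3)eps, so |6/y + 3| < eps.

delta = min(1, (1/3)eps)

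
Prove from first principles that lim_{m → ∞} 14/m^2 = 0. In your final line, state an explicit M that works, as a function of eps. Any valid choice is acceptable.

M = (14/eps)^{1/2}

Suppose eps > 0. For m ≥ 1, |14/m^2 − 0| = 14/m^2.
14/m^2 < eps ⇔ m^2 > 14/eps ⇔ m > (14/eps)^{1/2}.
Take M = (14/eps)^{1/2}. Then m > M implies 14/m^2 < eps.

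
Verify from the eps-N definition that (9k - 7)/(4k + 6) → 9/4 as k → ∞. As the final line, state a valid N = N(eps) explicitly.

N = (41/8)/eps

Let eps > 0 be given. For k ≥ 1, |(9k - 7)/(4k + 6) − (9/4)| = |-82|/(4(4k + 6)) = 82/(4(4k + 6)).
Since 4k + 6 ≥ 4k for k ≥ 1, this is ≤ 82/(4·4k) = (41/8)/k.
So |(9k - 7)/(4k + 6) − (9/4)| < eps whenever k > (41/8)/eps.
Take N = (41/8)/eps. If k > N then |(9k - 7)/(4k + 6) − (9/4)| ≤ (41/8)/k < eps.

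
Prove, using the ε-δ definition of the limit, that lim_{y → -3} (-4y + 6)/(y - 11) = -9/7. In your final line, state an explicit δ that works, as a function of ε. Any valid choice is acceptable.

Let ε > 0 be given. We want δ > 0 with 0 < |y + 3| < δ ⇒ |(-4y + 6)/(y - 11) + 9/7| < ε.
Combining over a common denominator, (-4y + 6)/(y - 11) + 9/7 = [(-4y + 6)·(-14) − 18·(y - 11)] / [(-14)·(y - 11)] = 38(y + 3) / ((-14)(y - 11)).
So |(-4y + 6)/(y - 11) + 9/7| = 38|y + 3| / (14·|y − 11|).
Require δ ≤ 7, so |y − 11| ≥ |-14| − |y + 3| > 14 − 7 = 7.
Hence |(-4y + 6)/(y - 11) + 9/7| < 38|y + 3|/(14·7) = (19/49)|y + 3|, which is < ε once |y + 3| < (49/19)ε.
Take δ = min(7, (49/19)ε). Then 0 < |y + 3| < δ forces both bounds, so |(-4y + 6)/(y - 11) + 9/7| < ε.

δ = min(7, (49/19)ε)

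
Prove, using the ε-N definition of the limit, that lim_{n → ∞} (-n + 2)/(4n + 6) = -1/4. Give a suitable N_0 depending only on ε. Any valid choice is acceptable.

Let ε > 0 be given. For n ≥ 1, |(-n + 2)/(4n + 6) + 1/4| = |14|/(4(4n + 6)) = 14/(4(4n + 6)).
Since 4n + 6 ≥ 4n for n ≥ 1, this is ≤ 14/(4·4n) = (7/8)/n.
So |(-n + 2)/(4n + 6) + 1/4| < ε whenever n > (7/8)/ε.
Take N_0 = (7/8)/ε. If n > N_0 then |(-n + 2)/(4n + 6) + 1/4| ≤ (7/8)/n < ε.

N_0 = (7/8)/ε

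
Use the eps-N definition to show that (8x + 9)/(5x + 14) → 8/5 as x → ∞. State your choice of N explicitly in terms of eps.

Let eps > 0 be given. We seek N > 0 such that x > N implies |(8x + 9)/(5x + 14) − (8/5)| < eps.
(8x + 9)/(5x + 14) − (8/5) = (5(8x + 9) − 8(5x + 14)) / (5(5x + 14)) = -67/(5(5x + 14)).
For x > 0 we have 5x + 14 > 5x, so |(8x + 9)/(5x + 14) − (8/5)| = 67/(5(5x + 14)) < 67/(5·5x) = (67/25)/x.
Thus |(8x + 9)/(5x + 14) − (8/5)| < eps whenever x > (67/25)/eps.
Take N = (67/25)/eps. If x > N then |(8x + 9)/(5x + 14) − (8/5)| < (67/25)/x < eps.

N = (67/25)/eps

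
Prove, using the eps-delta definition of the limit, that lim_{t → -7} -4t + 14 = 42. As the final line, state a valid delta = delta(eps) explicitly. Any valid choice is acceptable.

delta = eps/4

Suppose eps > 0. We need delta > 0 so that 0 < |t + 7| < delta implies |(-4t + 14) − 42| < eps.
Since (-4t + 14) − 42 = -4(t + 7), we have |(-4t + 14) − 42| = 4|t + 7|.
So 4|t + 7| < eps exactly when |t + 7| < eps/4.
Choosing delta = eps/4 gives |(-4t + 14) − 42| = 4|t + 7| < eps whenever |t + 7| < delta.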